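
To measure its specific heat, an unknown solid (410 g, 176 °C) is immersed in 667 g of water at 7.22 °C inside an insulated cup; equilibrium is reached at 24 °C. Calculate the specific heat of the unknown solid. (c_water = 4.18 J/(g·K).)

m_s c (T_s − T_f) = m_water c_water (T_f − T_0):
410·c·(176 − 24) = 667·4.18·(24 − 7.22)
62320 c = 46784  ⇒  c ≈ 0.7507 J/(g·K)

c ≈ 0.751 J/(g·K)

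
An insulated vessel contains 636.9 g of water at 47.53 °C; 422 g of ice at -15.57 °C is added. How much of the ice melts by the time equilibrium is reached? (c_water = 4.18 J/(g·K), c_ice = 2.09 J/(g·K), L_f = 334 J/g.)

Cooling the water to 0 °C releases 636.9×4.18×47.53 = 126536 J.
Warming the ice to 0 °C takes 422×2.09×15.57 = 13732 J, leaving 112804 J for melting.
To melt every bit of ice: 422×334 = 140948 J.
112804 J < 140948 J, so only part of the ice melts and the system sits at 0 °C.
m_melt = 112804 / L_f = 337.7 g.

m_melted ≈ 338 g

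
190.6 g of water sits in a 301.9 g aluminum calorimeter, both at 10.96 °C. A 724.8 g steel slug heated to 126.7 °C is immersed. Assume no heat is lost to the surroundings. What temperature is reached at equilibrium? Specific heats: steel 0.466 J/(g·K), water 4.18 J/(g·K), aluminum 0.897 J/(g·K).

T_f ≈ 38.8 °C

Net heat exchanged in the isolated system is zero:
724.8*0.466*(T − 126.7) + 190.6*4.18*(T − 10.96) + 301.9*0.897*(T − 10.96) = 0
1405.3 T = 54494
T = 54494/1405.3 ≈ 38.78 °C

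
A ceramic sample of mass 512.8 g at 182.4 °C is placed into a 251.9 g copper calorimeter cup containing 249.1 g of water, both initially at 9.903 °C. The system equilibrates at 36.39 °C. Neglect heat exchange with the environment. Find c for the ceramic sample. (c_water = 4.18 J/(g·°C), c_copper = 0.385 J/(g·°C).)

c ≈ 0.403 J/(g·°C)

Taking heat into each body as positive, Σ m c ΔT = 0:
512.8×c×(36.39 − 182.4) + 249.1×4.18×(36.39 − 9.903) + 251.9×0.385×(36.39 − 9.903) = 0
-74874 c = -30148
c = -30148/-74874 ≈ 0.4027 J/(g·°C)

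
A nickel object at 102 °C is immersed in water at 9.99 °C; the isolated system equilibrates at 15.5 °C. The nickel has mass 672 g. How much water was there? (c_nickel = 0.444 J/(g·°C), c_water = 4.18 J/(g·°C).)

m ≈ 1120 g

|Q_nickel| = |Q_water|:
672×0.444×(102 − 15.5) = m×4.18×(15.5 − 9.99)
23.03 m = 25809  ⇒  m ≈ 1121 g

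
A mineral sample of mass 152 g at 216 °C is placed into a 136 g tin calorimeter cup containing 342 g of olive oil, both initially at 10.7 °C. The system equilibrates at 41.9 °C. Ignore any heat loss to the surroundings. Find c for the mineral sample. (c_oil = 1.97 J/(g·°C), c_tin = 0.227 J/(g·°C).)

c ≈ 0.831 J/(g·°C)

Setting the total heat transfer to zero:
152×c×(41.9 − 216) + 342×1.97×(41.9 − 10.7) + 136×0.227×(41.9 − 10.7) = 0
-26463 c = -21984
c = -21984/-26463 ≈ 0.8307 J/(g·°C)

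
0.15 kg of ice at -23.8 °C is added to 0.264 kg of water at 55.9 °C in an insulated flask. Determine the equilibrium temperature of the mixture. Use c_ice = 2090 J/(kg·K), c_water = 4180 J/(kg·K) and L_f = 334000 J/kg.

Taking heat into each body as positive, Σ m c ΔT = 0:
warm ice to 0 °C: 0.15×2090×(0 − (-23.8)) = 7461.3
  melt ice: 0.15×334000 = 50100
  warm the meltwater: 627 T
  water cools: 0.264×4180×(T − 55.9) = 1103.5(T − 55.9)
1730.5 T = 61687 − 57561 = 4125.5
T ≈ 2.38 °C (positive, so assuming full melt was valid).

T_f ≈ 2.4 °C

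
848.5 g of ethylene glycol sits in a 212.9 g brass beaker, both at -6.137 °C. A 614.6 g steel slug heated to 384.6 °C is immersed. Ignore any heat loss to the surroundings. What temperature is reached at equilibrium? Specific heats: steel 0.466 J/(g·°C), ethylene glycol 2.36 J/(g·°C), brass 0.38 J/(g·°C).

T_f ≈ 41.1 °C

Energy conservation, ΣQ = 0:
614.6*0.466*(T − 384.6) + 848.5*2.36*(T − (-6.137)) + 212.9*0.38*(T − (-6.137)) = 0
286.4(T − 384.6) + 2002.5(T − (-6.137)) + 80.9(T − (-6.137)) = 0
2369.8 T = 97365
T = 97365/2369.8 ≈ 41.09 °C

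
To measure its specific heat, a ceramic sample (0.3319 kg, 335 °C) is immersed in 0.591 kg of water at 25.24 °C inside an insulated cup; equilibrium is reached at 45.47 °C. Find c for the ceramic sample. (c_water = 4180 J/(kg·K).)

c ≈ 520 J/(kg·K)

Setting the total heat transfer to zero:
0.3319×c×(45.47 − 335) + 0.591×4180×(45.47 − 25.24) = 0
-96.1 c = -49976
c = -49976/-96.1 ≈ 520.1 J/(kg·K)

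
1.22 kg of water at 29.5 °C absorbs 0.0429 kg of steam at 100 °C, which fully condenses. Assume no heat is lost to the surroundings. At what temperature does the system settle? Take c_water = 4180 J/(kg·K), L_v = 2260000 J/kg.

Taking heat into each body as positive, Σ m c ΔT = 0:
condense steam: −0.0429·2260000 = −96954
  condensate cools 100→T: 0.0429·4180·(T − 100) = 179.32(T − 100)
  original water: 5099.6(T − 29.5)
5278.9 T = 96954 + 17932 + 150438 = 265324
T ≈ 50.26 °C (< 100 °C, so full condensation is consistent).

T_f ≈ 50.3 °C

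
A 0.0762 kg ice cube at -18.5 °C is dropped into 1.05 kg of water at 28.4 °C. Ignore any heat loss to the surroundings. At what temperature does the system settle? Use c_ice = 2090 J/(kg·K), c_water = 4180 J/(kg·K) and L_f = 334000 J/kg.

T_f ≈ 20.4 °C

Heat gained plus heat lost sum to zero:
ice -18.5→0 °C: 0.0762·2090·18.5 = 2946.3; fusion: m_ice L_f = 0.0762·334000 = 25451; meltwater 0→T: 0.0762·4180·T = 318.52 T; water: 4389(T − 28.4)
4707.5 T = 124648 − 28397 = 96251
T ≈ 20.45 °C (positive, so assuming full melt was valid).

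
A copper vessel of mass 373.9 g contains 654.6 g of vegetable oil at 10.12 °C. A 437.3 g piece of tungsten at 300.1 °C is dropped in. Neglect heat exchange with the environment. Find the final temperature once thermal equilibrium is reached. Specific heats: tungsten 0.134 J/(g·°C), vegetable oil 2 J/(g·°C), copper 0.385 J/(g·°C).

T_f ≈ 21.4 °C

Conservation of energy gives ΣQ = 0:
437.3·0.134·(T − 300.1) + 654.6·2·(T − 10.12) + 373.9·0.385·(T − 10.12) = 0
1511.7 T = 32291
T ≈ 21.36 °C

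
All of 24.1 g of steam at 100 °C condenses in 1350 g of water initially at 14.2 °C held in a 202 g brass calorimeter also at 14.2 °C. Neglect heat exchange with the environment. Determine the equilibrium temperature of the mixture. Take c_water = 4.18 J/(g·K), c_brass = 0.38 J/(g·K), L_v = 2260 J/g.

T_f ≈ 25.0 °C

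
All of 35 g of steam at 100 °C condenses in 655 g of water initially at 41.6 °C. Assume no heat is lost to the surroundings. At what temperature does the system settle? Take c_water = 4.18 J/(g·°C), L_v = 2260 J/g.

Conservation of energy gives ΣQ = 0:
latent heat released on condensation: 35·2260 = 79100; condensed water 100 °C→T: 146.3(T − 100); water warms: 655·4.18·(T − 41.6) = 2737.9(T − 41.6)
2884.2 T = 79100 + 14630 + 113897 = 207627
T ≈ 71.99 °C (< 100 °C, so full condensation is consistent).

T_f ≈ 72.0 °C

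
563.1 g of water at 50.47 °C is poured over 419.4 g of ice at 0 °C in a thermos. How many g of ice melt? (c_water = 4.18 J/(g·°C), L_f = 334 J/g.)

m_melted ≈ 356 g

Heat available from the water dropping to 0 °C: 563.1·4.18·50.47 = 118794 J.
To melt every bit of ice: 419.4·334 = 140080 J.
118794 J < 140080 J, so only part of the ice melts and the system sits at 0 °C.
Mass melted = 118794/334 ≈ 355.7 g.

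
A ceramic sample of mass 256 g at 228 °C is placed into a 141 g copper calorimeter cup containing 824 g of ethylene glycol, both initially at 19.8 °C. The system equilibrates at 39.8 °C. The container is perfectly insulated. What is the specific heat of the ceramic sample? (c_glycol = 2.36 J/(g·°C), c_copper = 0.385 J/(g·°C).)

Net heat exchanged in the isolated system is zero:
256×c×(39.8 − 228) + 824×2.36×(39.8 − 19.8) + 141×0.385×(39.8 − 19.8) = 0
-48179 c = -39978
c = -39978/-48179 ≈ 0.8298 J/(g·°C)

c ≈ 0.83 J/(g·°C)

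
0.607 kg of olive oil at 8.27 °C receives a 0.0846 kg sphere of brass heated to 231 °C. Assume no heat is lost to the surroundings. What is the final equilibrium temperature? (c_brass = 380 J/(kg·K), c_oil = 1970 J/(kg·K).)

Heat lost by the brass equals heat gained by the oil:
0.0846*380*(231 − T) = 0.607*1970*(T − 8.27)
32.15(231 − T) = 1195.8(T − 8.27)
1227.9 T = 17315  ⇒  T ≈ 14.10 °C

T_f ≈ 14.1 °C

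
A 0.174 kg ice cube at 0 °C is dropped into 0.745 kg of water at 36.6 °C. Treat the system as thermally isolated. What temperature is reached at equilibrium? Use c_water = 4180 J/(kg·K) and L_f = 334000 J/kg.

Net heat exchanged in the isolated system is zero:
melt ice: 0.174×334000 = 58116
  warm the meltwater: 727.32 T
  water cools: 0.745×4180×(T − 36.6) = 3114.1(T − 36.6)
3841.4 T = 113976 − 58116 = 55860
T ≈ 14.54 °C. Since T > 0 °C, the all-ice-melts assumption holds.

T_f ≈ 14.5 °C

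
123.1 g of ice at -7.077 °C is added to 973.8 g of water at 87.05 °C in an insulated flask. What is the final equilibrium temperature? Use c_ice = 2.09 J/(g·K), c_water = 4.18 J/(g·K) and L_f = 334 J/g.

T_f ≈ 67.9 °C

Sum of m c ΔT and latent-heat terms is zero:
warm ice to 0 °C: 123.1·2.09·(0 − (-7.077)) = 1820.8
  fusion: m_ice L_f = 123.1·334 = 41115
  warm the meltwater: 514.56 T
  water: 4070.5(T − 87.05)
4585 T = 354336 − 42936 = 311399
T ≈ 67.92 °C — above 0 °C, consistent with complete melting.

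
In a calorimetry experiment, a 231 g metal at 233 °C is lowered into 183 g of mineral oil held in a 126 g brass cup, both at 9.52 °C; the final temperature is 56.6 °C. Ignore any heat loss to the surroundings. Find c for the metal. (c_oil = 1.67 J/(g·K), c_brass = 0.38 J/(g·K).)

Taking heat into each body as positive, Σ m c ΔT = 0:
231·c·(56.6 − 233) + 183·1.67·(56.6 − 9.52) + 126·0.38·(56.6 − 9.52) = 0
-40748 c = -16642
c = -16642/-40748 ≈ 0.4084 J/(g·K)

c ≈ 0.408 J/(g·K)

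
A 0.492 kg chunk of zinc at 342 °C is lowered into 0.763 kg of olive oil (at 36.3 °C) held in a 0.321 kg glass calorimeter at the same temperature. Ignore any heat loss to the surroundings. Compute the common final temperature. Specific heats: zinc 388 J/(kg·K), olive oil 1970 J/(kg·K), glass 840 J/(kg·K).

T_f ≈ 66.0 °C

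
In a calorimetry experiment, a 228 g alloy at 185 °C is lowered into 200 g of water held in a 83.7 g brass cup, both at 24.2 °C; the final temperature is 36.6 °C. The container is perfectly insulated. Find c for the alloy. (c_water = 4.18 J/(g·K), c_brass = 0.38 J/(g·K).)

c ≈ 0.318 J/(g·K)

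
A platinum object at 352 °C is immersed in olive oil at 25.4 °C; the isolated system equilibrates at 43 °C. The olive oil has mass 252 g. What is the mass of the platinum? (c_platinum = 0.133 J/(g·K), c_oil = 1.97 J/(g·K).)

m ≈ 213 g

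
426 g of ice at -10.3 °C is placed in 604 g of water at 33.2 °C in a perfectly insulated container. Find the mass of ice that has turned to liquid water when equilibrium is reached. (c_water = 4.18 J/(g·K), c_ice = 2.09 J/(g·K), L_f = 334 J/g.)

Heat available from the water dropping to 0 °C: 604·4.18·33.2 = 83821 J.
Warming the ice to 0 °C takes 426·2.09·10.3 = 9170.5 J, leaving 74650 J for melting.
Fully melting the ice requires m_ice L_f = 426·334 = 142284 J.
That's not enough to melt it all — equilibrium is at 0 °C with ice remaining.
m_melt = 74650 / L_f = 223.5 g.

m_melted ≈ 224 g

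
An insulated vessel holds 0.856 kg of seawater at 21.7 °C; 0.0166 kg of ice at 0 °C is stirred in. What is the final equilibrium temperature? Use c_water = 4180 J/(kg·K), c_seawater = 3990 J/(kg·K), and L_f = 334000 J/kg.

Setting the total heat transfer to zero:
latent heat to melt: 0.0166·334000 = 5544.4; warm the meltwater: 69.39 T; seawater: 3415.4(T − 21.7)
3484.8 T = 74115 − 5544.4 = 68571
T ≈ 19.68 °C (positive, so assuming full melt was valid).

T_f ≈ 19.7 °C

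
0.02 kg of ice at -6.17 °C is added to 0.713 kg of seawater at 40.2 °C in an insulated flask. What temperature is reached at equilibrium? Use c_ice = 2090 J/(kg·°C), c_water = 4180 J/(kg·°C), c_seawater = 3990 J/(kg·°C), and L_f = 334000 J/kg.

Sum of m c ΔT and latent-heat terms is zero:
warm ice to 0 °C: 0.02×2090×(0 − (-6.17)) = 257.91; latent heat to melt: 0.02×334000 = 6680; warm the meltwater: 83.6 T; seawater cools: 0.713×3990×(T − 40.2) = 2844.9(T − 40.2)
2928.5 T = 114364 − 6937.9 = 107426
T ≈ 36.68 °C — above 0 °C, consistent with complete melting.

T_f ≈ 36.7 °C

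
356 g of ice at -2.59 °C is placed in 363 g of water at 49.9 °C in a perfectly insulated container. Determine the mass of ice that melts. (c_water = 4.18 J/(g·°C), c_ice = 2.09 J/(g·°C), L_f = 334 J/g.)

m_melted ≈ 221 g

Heat available from the water dropping to 0 °C: 363·4.18·49.9 = 75715 J.
Warming the ice to 0 °C takes 356·2.09·2.59 = 1927.1 J, leaving 73788 J for melting.
Melting all 356 g of ice would need 356·334 = 118904 J.
Since 73788 < 118904 J, not all the ice melts; equilibrium is at 0 °C.
m_melted·334 = 73788  ⇒  m_melted ≈ 220.9 g.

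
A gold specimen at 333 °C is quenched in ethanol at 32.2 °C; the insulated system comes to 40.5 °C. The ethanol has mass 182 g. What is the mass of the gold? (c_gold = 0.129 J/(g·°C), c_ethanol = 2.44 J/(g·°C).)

Heat lost by the gold = heat gained by the ethanol:
m·0.129·(333 − 40.5) = 182·2.44·(40.5 − 32.2)
37.73 m = 3685.9  ⇒  m ≈ 97.68 g

m ≈ 97.7 g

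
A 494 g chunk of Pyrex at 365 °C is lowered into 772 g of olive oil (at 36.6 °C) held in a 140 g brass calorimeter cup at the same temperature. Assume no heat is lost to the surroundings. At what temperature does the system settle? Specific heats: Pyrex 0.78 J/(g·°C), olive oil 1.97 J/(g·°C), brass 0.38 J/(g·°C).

T_f = Σ m_i c_i T_i / Σ m_i c_i:
T_f = (385.32×365 + 1520.8×36.6 + 53.2×36.6) / (385.32 + 1520.8 + 53.2)
    = 198252 / 1959.4 ≈ 101.18 °C

T_f ≈ 101.2 °C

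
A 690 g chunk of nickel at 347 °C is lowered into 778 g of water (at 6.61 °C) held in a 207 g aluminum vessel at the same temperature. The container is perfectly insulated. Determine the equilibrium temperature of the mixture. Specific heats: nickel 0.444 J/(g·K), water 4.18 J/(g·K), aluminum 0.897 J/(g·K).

Conservation of energy gives ΣQ = 0:
690×0.444×(T − 347) + 778×4.18×(T − 6.61) + 207×0.897×(T − 6.61) = 0
306.36(T − 347) + 3252(T − 6.61) + 185.68(T − 6.61) = 0
3744.1 T = 129030
T ≈ 34.46 °C

T_f ≈ 34.5 °C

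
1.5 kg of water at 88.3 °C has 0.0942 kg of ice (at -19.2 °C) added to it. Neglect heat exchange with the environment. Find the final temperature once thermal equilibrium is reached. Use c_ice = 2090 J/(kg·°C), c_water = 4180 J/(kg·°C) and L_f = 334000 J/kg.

Energy balance with sensible and latent terms:
warm ice to 0 °C: 0.0942·2090·(0 − (-19.2)) = 3780.1
  latent heat to melt: 0.0942·334000 = 31463
  meltwater 0→T: 0.0942·4180·T = 393.76 T
  water: 6270(T − 88.3)
6663.8 T = 553641 − 35243 = 518398
T ≈ 77.79 °C — above 0 °C, consistent with complete melting.

T_f ≈ 77.8 °C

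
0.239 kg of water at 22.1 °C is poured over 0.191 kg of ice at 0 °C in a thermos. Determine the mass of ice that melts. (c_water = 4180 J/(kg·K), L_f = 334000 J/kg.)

Cooling the water to 0 °C releases 0.239·4180·22.1 = 22078 J.
To melt every bit of ice: 0.191·334000 = 63794 J.
Since 22078 < 63794 J, not all the ice melts; equilibrium is at 0 °C.
Mass melted = 22078/334000 ≈ 0.0661 kg.

m_melted ≈ 0.0661 kg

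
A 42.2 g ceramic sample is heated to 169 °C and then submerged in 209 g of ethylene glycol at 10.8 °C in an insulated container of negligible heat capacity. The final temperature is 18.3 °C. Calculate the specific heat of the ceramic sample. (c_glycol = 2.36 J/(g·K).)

c ≈ 0.582 J/(g·K)

m_s c (T_s − T_f) = m_glycol c_glycol (T_f − T_0):
42.2·c·(169 − 18.3) = 209·2.36·(18.3 − 10.8)
6359.5 c = 3699.3  ⇒  c ≈ 0.5817 J/(g·K)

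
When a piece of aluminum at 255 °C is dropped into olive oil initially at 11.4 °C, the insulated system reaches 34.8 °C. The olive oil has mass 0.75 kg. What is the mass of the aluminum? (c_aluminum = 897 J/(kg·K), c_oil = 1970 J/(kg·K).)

m ≈ 0.175 kg

|Q_aluminum| = |Q_oil|:
m·897·(255 − 34.8) = 0.75·1970·(34.8 − 11.4)
197519 m = 34574  ⇒  m ≈ 0.175 kg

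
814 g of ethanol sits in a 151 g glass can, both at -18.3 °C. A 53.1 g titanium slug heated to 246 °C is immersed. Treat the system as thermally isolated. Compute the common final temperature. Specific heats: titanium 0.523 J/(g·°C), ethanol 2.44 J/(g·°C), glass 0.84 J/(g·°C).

T_f ≈ -14.9 °C

Net heat exchanged in the isolated system is zero:
53.1*0.523*(T − 246) + 814*2.44*(T − (-18.3)) + 151*0.84*(T − (-18.3)) = 0
27.77(T − 246) + 1986.2(T − (-18.3)) + 126.84(T − (-18.3)) = 0
(27.77 + 1986.2 + 126.84) T = 27.77*246 + 1986.2*(-18.3) + 126.84*(-18.3)
T ≈ -14.87 °C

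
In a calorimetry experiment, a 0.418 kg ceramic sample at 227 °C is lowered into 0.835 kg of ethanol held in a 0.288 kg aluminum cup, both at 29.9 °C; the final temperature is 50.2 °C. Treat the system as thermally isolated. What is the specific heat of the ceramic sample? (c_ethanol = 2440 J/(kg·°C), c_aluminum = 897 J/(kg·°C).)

Setting the total heat transfer to zero:
0.418×c×(50.2 − 227) + 0.835×2440×(50.2 − 29.9) + 0.288×897×(50.2 − 29.9) = 0
-73.9 c = -46603
c = -46603/-73.9 ≈ 630.6 J/(kg·°C)

c ≈ 631 J/(kg·°C)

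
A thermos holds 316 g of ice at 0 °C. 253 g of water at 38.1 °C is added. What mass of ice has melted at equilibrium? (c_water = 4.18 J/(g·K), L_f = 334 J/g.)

Cooling the water to 0 °C releases 253·4.18·38.1 = 40292 J.
Melting all 316 g of ice would need 316·334 = 105544 J.
40292 J < 105544 J, so only part of the ice melts and the system sits at 0 °C.
m_melt = 40292 / L_f = 120.6 g.

m_melted ≈ 121 g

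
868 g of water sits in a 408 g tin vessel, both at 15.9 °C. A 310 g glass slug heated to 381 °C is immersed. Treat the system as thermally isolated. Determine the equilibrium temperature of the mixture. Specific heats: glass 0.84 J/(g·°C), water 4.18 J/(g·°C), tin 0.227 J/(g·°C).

T_f ≈ 39.8 °C

With ΣQ=0 the equilibrium temperature is the m·c-weighted mean:
T_f = (260.4×381 + 3628.2×15.9 + 92.62×15.9) / (260.4 + 3628.2 + 92.62)
    = 158374 / 3981.3 ≈ 39.78 °C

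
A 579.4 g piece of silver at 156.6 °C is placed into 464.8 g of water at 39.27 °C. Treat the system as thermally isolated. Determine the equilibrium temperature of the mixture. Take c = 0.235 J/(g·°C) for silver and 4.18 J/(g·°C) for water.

Heat lost by the silver equals heat gained by the water:
579.4×0.235×(156.6 − T) = 464.8×4.18×(T − 39.27)
136.16(156.6 − T) = 1942.9(T − 39.27)
2079 T = 97619  ⇒  T ≈ 46.95 °C

T_f ≈ 47.0 °C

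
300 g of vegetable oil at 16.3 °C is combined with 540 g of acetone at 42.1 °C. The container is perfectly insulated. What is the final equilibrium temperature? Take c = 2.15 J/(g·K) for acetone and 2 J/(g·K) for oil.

T_f ≈ 33.3 °C

Net heat exchanged in the isolated system is zero:
540×2.15×(T − 42.1) + 300×2×(T − 16.3) = 0
1161(T − 42.1) + 600(T − 16.3) = 0
1761 T = 58658
T ≈ 33.31 °C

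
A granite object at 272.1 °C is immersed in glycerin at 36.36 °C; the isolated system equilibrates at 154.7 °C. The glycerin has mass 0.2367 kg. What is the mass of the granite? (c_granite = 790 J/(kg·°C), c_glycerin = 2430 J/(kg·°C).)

m ≈ 0.734 kg

Let T be the final temperature. ΣQ_i = 0:
m×790×(154.7 − 272.1) + 0.2367×2430×(154.7 − 36.36) = 0
-92746 m = -68067
m = -68067/-92746 ≈ 0.7339 kg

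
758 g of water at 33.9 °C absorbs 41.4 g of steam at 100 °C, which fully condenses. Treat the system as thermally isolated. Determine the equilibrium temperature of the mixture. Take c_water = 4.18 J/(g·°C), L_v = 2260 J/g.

T_f ≈ 65.3 °C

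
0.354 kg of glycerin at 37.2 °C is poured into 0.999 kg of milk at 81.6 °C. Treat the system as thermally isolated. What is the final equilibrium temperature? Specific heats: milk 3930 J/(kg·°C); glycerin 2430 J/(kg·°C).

Taking heat into each body as positive, Σ m c ΔT = 0:
0.999*3930*(T − 81.6) + 0.354*2430*(T − 37.2) = 0
(3926.1 + 860.22) T = 3926.1*81.6 + 860.22*37.2
T ≈ 73.62 °C

T_f ≈ 73.6 °C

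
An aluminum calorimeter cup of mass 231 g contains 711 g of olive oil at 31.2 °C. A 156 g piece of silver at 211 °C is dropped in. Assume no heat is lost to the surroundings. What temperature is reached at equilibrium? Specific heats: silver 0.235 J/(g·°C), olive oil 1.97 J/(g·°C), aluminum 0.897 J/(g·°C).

T_f ≈ 35.2 °C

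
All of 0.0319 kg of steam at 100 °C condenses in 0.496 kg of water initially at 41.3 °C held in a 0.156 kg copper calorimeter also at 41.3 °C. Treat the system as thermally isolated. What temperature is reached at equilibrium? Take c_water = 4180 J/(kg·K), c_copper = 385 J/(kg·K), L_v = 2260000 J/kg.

T_f ≈ 76.6 °C

Heat gained plus heat lost sum to zero:
condense steam: −0.0319×2260000 = −72094
  condensed water 100 °C→T: 133.34(T − 100)
  original water: 2073.3(T − 41.3)
  copper cup: 0.156×385×(T − 41.3) = 60.06(T − 41.3)
2266.7 T = 72094 + 13334 + 88107 = 173535
T ≈ 76.56 °C, under the boiling point, so the assumption holds.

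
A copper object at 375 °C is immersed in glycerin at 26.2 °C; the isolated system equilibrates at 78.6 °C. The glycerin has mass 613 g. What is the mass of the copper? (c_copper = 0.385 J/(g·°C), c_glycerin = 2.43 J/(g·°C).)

Conservation of energy gives ΣQ = 0:
m×0.385×(78.6 − 375) + 613×2.43×(78.6 − 26.2) = 0
-114.11 m = -78055
m = -78055/-114.11 ≈ 684 g

m ≈ 684 g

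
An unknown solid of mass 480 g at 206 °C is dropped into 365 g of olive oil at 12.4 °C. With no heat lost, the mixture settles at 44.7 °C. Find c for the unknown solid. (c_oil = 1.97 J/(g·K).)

m_s c (T_s − T_f) = m_oil c_oil (T_f − T_0):
480×c×(206 − 44.7) = 365×1.97×(44.7 − 12.4)
77424 c = 23225  ⇒  c ≈ 0.3 J/(g·K)

c ≈ 0.3 J/(g·K)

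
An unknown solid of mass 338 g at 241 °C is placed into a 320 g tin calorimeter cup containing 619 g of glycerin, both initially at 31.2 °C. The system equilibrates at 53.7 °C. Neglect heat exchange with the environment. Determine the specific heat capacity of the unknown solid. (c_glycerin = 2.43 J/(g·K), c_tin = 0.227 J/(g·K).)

Energy conservation, ΣQ = 0:
338×c×(53.7 − 241) + 619×2.43×(53.7 − 31.2) + 320×0.227×(53.7 − 31.2) = 0
-63307 c = -35478
c = -35478/-63307 ≈ 0.5604 J/(g·K)

c ≈ 0.56 J/(g·K)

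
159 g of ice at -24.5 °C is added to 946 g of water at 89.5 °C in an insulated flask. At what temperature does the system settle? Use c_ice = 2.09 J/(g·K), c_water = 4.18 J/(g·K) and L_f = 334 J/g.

T_f ≈ 63.4 °C

Energy conservation, ΣQ = 0:
warm ice to 0 °C: 159×2.09×(0 − (-24.5)) = 8141.6; fusion: m_ice L_f = 159×334 = 53106; meltwater 0→T: 159×4.18×T = 664.62 T; water cools: 946×4.18×(T − 89.5) = 3954.3(T − 89.5)
4618.9 T = 353908 − 61248 = 292660
T ≈ 63.36 °C. Since T > 0 °C, the all-ice-melts assumption holds.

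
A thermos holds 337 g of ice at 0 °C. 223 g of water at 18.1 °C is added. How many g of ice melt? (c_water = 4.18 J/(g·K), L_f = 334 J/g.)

Cooling the water to 0 °C releases 223×4.18×18.1 = 16872 J.
Fully melting the ice requires m_ice L_f = 337×334 = 112558 J.
Since 16872 < 112558 J, not all the ice melts; equilibrium is at 0 °C.
Mass melted = 16872/334 ≈ 50.51 g.

m_melted ≈ 50.5 g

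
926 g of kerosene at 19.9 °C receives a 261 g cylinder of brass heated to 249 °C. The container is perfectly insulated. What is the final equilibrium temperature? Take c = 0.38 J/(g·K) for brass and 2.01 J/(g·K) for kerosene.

|Q_brass| = |Q_kerosene|:
261*0.38*(249 − T) = 926*2.01*(T − 19.9)
99.18(249 − T) = 1861.3(T − 19.9)
1960.4 T = 61735  ⇒  T ≈ 31.49 °C

T_f ≈ 31.5 °C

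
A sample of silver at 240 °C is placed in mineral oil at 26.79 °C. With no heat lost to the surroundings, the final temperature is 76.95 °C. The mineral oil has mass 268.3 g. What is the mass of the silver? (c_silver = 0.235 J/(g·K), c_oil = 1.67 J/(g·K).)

m ≈ 587 g

Setting the total heat transfer to zero:
m·0.235·(76.95 − 240) + 268.3·1.67·(76.95 − 26.79) = 0
-38.32 m = -22475
m = -22475/-38.32 ≈ 586.6 g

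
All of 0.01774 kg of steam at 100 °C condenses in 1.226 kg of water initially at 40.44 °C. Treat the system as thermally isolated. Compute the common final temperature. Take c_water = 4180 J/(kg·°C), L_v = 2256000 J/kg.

T_f ≈ 49.0 °C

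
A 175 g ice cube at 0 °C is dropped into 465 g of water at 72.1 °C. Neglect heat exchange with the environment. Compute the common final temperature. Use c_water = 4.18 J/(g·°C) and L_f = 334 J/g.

T_f ≈ 30.5 °C

Net heat exchanged in the isolated system is zero:
melt ice: 175·334 = 58450
  meltwater 0→T: 175·4.18·T = 731.5 T
  water: 1943.7(T − 72.1)
2675.2 T = 140141 − 58450 = 81691
T ≈ 30.54 °C — above 0 °C, consistent with complete melting.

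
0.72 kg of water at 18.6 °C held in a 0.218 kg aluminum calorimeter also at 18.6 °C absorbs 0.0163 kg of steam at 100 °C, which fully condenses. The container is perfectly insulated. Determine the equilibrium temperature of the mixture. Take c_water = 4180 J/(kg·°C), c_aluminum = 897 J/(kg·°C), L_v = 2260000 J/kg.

Setting the total heat transfer to zero:
condense steam: −0.0163×2260000 = −36838; condensate cools 100→T: 0.0163×4180×(T − 100) = 68.13(T − 100); water warms: 0.72×4180×(T − 18.6) = 3009.6(T − 18.6); cup: 195.55(T − 18.6)
3273.3 T = 36838 + 6813.4 + 59616 = 103267
T ≈ 31.55 °C, under the boiling point, so the assumption holds.

T_f ≈ 31.5 °C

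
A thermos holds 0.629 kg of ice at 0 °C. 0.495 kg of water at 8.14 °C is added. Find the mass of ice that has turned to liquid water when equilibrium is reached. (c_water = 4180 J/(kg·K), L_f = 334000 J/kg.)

m_melted ≈ 0.0504 kg

Water can give up m c ΔT = 0.495×4180×8.14 = 16842 J before reaching 0 °C.
Melting all 0.629 kg of ice would need 0.629×334000 = 210086 J.
16842 J < 210086 J, so only part of the ice melts and the system sits at 0 °C.
m_melt = 16842 / L_f = 0.05043 kg.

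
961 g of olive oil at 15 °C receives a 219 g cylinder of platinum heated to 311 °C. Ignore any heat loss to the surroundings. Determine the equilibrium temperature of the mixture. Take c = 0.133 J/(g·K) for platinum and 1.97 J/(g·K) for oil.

With ΣQ=0 the equilibrium temperature is the m·c-weighted mean:
T_f = (29.13*311 + 1893.2*15) / (29.13 + 1893.2)
    = 37456 / 1922.3 ≈ 19.49 °C

T_f ≈ 19.5 °C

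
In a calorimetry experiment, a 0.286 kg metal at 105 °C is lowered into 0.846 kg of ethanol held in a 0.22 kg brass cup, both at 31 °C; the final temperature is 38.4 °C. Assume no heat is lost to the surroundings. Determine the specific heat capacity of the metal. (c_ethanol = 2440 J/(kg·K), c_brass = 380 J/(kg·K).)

c ≈ 834 J/(kg·K)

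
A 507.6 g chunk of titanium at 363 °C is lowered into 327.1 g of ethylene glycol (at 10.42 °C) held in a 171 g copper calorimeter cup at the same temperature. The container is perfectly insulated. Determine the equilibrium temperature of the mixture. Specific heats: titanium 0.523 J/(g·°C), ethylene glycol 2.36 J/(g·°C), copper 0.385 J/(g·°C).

T_f ≈ 95.3 °C

T_f = Σ m_i c_i T_i / Σ m_i c_i:
T_f = (265.47·363 + 771.96·10.42 + 65.84·10.42) / (265.47 + 771.96 + 65.84)
    = 105097 / 1103.3 ≈ 95.26 °C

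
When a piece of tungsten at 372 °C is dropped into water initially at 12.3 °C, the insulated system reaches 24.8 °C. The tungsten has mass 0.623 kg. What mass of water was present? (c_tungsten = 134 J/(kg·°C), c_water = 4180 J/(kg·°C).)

Setting the total heat transfer to zero:
0.623×134×(24.8 − 372) + m×4180×(24.8 − 12.3) = 0
52250 m = 28985
m = 28985/52250 ≈ 0.5547 kg

m ≈ 0.555 kg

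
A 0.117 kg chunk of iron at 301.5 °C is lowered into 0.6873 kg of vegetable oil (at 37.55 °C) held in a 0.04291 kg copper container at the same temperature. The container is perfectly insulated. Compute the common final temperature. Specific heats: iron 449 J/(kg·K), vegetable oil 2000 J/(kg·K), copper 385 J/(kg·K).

T_f ≈ 47.2 °C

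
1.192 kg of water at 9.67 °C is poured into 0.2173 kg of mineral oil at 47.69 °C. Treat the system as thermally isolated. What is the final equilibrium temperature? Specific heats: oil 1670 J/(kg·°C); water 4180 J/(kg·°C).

With ΣQ=0 the equilibrium temperature is the m·c-weighted mean:
T_f = (362.89*47.69 + 4982.6*9.67) / (362.89 + 4982.6)
    = 65488 / 5345.5 ≈ 12.25 °C

T_f ≈ 12.3 °C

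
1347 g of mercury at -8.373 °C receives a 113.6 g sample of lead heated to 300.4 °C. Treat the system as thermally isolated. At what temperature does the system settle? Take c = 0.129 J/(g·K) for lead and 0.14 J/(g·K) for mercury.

Heat lost by the lead equals heat gained by the mercury:
113.6·0.129·(300.4 − T) = 1347·0.14·(T − (-8.373))
14.65(300.4 − T) = 188.58(T − (-8.373))
203.23 T = 2823.2  ⇒  T ≈ 13.89 °C

T_f ≈ 13.9 °C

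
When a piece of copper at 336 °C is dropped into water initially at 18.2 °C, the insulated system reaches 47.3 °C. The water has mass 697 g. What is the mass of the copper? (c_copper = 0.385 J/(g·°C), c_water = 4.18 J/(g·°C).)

|Q_copper| = |Q_water|:
m·0.385·(336 − 47.3) = 697·4.18·(47.3 − 18.2)
111.15 m = 84782  ⇒  m ≈ 762.8 g

m ≈ 763 g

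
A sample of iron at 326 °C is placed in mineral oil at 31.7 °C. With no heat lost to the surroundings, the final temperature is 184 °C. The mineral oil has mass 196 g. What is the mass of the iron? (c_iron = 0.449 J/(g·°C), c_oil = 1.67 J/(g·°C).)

m ≈ 782 g

Heat lost by the iron = heat gained by the oil:
m·0.449·(326 − 184) = 196·1.67·(184 − 31.7)
63.76 m = 49851  ⇒  m ≈ 781.9 g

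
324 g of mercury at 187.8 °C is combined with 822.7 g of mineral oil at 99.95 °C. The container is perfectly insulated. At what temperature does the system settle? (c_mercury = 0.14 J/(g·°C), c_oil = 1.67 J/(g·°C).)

T_f ≈ 102.8 °C

T_f is the heat-capacity-weighted average of the initial temperatures:
T_f = (45.36×187.8 + 1373.9×99.95) / (45.36 + 1373.9)
    = 145841 / 1419.3 ≈ 102.76 °C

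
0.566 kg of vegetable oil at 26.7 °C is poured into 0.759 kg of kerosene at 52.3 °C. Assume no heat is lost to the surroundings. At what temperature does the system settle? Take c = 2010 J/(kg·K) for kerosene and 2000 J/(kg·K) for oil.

T_f ≈ 41.4 °C

Conservation of energy gives ΣQ = 0:
0.759*2010*(T − 52.3) + 0.566*2000*(T − 26.7) = 0
1525.6(T − 52.3) + 1132(T − 26.7) = 0
2657.6 T = 110013
T ≈ 41.40 °C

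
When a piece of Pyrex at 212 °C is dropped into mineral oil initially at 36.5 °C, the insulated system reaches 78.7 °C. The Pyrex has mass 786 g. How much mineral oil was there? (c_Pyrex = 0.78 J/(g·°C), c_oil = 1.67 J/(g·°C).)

m ≈ 1160 g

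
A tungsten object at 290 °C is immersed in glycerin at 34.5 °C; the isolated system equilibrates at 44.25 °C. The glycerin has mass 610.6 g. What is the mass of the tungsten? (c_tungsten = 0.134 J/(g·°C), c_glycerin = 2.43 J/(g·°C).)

m ≈ 439 g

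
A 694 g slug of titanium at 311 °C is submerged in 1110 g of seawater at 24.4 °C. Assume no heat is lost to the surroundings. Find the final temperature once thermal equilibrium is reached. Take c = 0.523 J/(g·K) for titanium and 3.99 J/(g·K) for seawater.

T_f ≈ 46.1 °C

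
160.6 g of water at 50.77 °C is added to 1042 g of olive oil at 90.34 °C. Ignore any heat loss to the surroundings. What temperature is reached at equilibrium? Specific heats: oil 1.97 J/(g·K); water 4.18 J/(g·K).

Taking heat into each body as positive, Σ m c ΔT = 0:
1042*1.97*(T − 90.34) + 160.6*4.18*(T − 50.77) = 0
(2052.7 + 671.31) T = 2052.7*90.34 + 671.31*50.77
T = 219527 / 2724 = 80.6 °C

T_f ≈ 80.6 °C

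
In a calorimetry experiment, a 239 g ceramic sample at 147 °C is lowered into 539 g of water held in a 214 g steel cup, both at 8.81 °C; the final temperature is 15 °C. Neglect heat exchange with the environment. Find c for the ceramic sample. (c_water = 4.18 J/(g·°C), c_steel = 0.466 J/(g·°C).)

Heat gained plus heat lost sum to zero:
239×c×(15 − 147) + 539×4.18×(15 − 8.81) + 214×0.466×(15 − 8.81) = 0
-31548 c = -14563
c = -14563/-31548 ≈ 0.4616 J/(g·°C)

c ≈ 0.462 J/(g·°C)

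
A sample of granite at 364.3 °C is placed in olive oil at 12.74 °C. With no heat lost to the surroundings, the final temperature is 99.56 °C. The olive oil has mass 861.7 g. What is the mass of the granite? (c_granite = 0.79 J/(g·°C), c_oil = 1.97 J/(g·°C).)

m ≈ 705 g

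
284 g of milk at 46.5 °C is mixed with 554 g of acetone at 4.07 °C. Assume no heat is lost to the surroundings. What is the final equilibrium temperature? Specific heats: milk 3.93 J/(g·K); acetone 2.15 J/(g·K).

T_f ≈ 24.6 °C

Setting the total heat transfer to zero:
284·3.93·(T − 46.5) + 554·2.15·(T − 4.07) = 0
2307.2 T = 56747
T = 56747 / 2307.2 = 24.6 °C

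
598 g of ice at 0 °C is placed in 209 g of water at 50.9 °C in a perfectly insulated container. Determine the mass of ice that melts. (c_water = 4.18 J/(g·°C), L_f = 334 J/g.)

m_melted ≈ 133 g

Heat available from the water dropping to 0 °C: 209×4.18×50.9 = 44467 J.
Melting all 598 g of ice would need 598×334 = 199732 J.
That's not enough to melt it all — equilibrium is at 0 °C with ice remaining.
m_melt = 44467 / L_f = 133.1 g.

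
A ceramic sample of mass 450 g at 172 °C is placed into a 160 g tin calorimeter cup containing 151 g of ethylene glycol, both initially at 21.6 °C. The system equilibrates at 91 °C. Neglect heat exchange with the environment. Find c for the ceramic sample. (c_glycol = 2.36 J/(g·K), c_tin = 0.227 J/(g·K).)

Taking heat into each body as positive, Σ m c ΔT = 0:
450·c·(91 − 172) + 151·2.36·(91 − 21.6) + 160·0.227·(91 − 21.6) = 0
-36450 c = -27252
c = -27252/-36450 ≈ 0.7477 J/(g·K)

c ≈ 0.748 J/(g·K)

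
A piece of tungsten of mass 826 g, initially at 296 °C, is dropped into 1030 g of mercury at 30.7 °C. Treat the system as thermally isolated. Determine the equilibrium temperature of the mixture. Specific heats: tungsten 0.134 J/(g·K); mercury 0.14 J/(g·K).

T_f ≈ 145.9 °C

With ΣQ=0 the equilibrium temperature is the m·c-weighted mean:
T_f = (110.68*296 + 144.2*30.7) / (110.68 + 144.2)
    = 37189 / 254.88 ≈ 145.91 °C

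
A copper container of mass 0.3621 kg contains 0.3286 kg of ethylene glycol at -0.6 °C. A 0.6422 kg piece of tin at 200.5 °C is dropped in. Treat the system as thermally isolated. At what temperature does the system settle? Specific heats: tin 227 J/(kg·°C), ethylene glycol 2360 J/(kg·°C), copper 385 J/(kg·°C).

T_f ≈ 27.0 °C

T_f = Σ m_i c_i T_i / Σ m_i c_i:
T_f = (145.78·200.5 + 775.5·(-0.6) + 139.41·(-0.6)) / (145.78 + 775.5 + 139.41)
    = 28680 / 1060.7 ≈ 27.04 °C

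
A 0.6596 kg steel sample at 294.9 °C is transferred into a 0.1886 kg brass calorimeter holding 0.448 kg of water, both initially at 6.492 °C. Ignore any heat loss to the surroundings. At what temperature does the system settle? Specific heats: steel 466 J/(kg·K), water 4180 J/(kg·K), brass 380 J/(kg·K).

Energy conservation, ΣQ = 0:
0.6596×466×(T − 294.9) + 0.448×4180×(T − 6.492) + 0.1886×380×(T − 6.492) = 0
307.37(T − 294.9) + 1872.6(T − 6.492) + 71.67(T − 6.492) = 0
2251.7 T = 103267
T ≈ 45.86 °C

T_f ≈ 45.9 °C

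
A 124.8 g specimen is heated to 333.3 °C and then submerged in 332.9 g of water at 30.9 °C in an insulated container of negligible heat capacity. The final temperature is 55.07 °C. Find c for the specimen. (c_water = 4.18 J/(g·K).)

c ≈ 0.969 J/(g·K)

m_s c (T_s − T_f) = m_water c_water (T_f − T_0):
124.8×c×(333.3 − 55.07) = 332.9×4.18×(55.07 − 30.9)
34723 c = 33633  ⇒  c ≈ 0.9686 J/(g·K)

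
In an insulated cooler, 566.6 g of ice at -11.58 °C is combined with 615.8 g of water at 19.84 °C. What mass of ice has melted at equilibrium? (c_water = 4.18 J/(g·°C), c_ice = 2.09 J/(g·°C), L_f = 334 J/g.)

m_melted ≈ 112 g

Water can give up m c ΔT = 615.8×4.18×19.84 = 51069 J before reaching 0 °C.
Warming the ice to 0 °C takes 566.6×2.09×11.58 = 13713 J, leaving 37356 J for melting.
Melting all 566.6 g of ice would need 566.6×334 = 189244 J.
37356 J < 189244 J, so only part of the ice melts and the system sits at 0 °C.
m_melt = 37356 / L_f = 111.8 g.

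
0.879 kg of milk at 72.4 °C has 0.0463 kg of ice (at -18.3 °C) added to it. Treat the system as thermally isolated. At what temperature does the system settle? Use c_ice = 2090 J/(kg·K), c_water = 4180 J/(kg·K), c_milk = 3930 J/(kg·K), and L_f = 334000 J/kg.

T_f ≈ 63.8 °C

Sum of m c ΔT and latent-heat terms is zero:
ice -18.3→0 °C: 0.0463×2090×18.3 = 1770.8
  melt ice: 0.0463×334000 = 15464
  meltwater 0→T: 0.0463×4180×T = 193.53 T
  milk: 3454.5(T − 72.4)
3648 T = 250104 − 17235 = 232869
T ≈ 63.83 °C (positive, so assuming full melt was valid).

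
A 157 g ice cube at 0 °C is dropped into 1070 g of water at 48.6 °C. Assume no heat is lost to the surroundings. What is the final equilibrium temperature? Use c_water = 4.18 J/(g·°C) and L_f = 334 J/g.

Setting the total heat transfer to zero:
latent heat to melt: 157·334 = 52438; warm the meltwater: 656.26 T; water cools: 1070·4.18·(T − 48.6) = 4472.6(T − 48.6)
5128.9 T = 217368 − 52438 = 164930
T ≈ 32.16 °C (positive, so assuming full melt was valid).

T_f ≈ 32.2 °C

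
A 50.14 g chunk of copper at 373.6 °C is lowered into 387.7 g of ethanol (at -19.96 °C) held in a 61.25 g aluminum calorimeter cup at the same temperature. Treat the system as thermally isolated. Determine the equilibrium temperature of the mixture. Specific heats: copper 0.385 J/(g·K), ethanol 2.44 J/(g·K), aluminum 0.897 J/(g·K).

T_f ≈ -12.5 °C

Setting the total heat transfer to zero:
50.14*0.385*(T − 373.6) + 387.7*2.44*(T − (-19.96)) + 61.25*0.897*(T − (-19.96)) = 0
1020.2 T = -12767
T ≈ -12.51 °C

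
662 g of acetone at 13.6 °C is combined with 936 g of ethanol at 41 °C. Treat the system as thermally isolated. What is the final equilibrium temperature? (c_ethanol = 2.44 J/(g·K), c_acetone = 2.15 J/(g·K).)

Taking heat into each body as positive, Σ m c ΔT = 0:
936·2.44·(T − 41) + 662·2.15·(T − 13.6) = 0
3707.1 T = 112994
T ≈ 30.48 °C

T_f ≈ 30.5 °C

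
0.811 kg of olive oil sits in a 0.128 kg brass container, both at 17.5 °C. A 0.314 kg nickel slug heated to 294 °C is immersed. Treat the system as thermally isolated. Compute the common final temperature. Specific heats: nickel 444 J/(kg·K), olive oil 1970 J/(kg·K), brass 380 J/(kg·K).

Let T be the final temperature. ΣQ_i = 0:
0.314*444*(T − 294) + 0.811*1970*(T − 17.5) + 0.128*380*(T − 17.5) = 0
1785.7 T = 69799
T ≈ 39.09 °C

T_f ≈ 39.1 °C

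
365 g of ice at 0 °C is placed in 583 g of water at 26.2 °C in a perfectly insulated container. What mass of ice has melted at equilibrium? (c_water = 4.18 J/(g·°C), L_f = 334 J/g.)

m_melted ≈ 191 g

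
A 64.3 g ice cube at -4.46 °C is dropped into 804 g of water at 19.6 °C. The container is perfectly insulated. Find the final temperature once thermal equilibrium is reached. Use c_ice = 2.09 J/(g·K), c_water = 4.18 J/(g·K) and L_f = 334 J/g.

T_f ≈ 12.1 °C

Net heat exchanged in the isolated system is zero:
warm ice to 0 °C: 64.3·2.09·(0 − (-4.46)) = 599.37
  fusion: m_ice L_f = 64.3·334 = 21476
  meltwater 0→T: 64.3·4.18·T = 268.77 T
  water cools: 804·4.18·(T − 19.6) = 3360.7(T − 19.6)
3629.5 T = 65870 − 22076 = 43795
T ≈ 12.07 °C (positive, so assuming full melt was valid).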